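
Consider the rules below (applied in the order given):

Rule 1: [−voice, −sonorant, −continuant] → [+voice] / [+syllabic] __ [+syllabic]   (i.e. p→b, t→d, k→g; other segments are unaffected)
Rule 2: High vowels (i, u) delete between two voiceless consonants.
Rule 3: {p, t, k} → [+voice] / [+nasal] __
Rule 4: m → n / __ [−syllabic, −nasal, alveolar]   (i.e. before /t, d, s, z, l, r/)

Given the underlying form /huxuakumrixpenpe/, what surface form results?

Rule 1 (intervocalic voicing): /k/ is a voiceless stop between vowels /a/ and /u/, so it voices to [g]. /huxuakumrixpenpe/ → huxuagumrixpenpe.
Rule 2 (high vowel syncope): /u/ is a high vowel flanked by voiceless consonants /h/ and /x/, so it deletes. /huxuagumrixpenpe/ → hxuagumrixpenpe.
Rule 3 (post-nasal voicing): /p/ is a voiceless stop immediately after the nasal /n/, so it voices to [b]. /hxuagumrixpenpe/ → hxuagumrixpenbe.
Rule 4 (nasal place assimilation): /m/ precedes the alveolar consonant /r/, so it assimilates in place to [n]. /hxuagumrixpenbe/ → hxuagunrixpenbe.

hxuagunrixpenbe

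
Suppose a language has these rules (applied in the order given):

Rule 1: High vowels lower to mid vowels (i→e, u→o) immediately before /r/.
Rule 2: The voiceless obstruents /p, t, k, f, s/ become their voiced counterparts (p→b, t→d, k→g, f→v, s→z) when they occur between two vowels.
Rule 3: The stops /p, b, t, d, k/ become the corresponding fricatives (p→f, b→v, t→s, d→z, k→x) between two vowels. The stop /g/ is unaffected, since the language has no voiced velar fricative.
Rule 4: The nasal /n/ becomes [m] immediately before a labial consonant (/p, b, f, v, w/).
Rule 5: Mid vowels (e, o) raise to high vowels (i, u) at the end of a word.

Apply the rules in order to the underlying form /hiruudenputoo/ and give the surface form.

heruuzempuzou

Rule 1 (pre-rhotic lowering): /i/ is a high vowel immediately before /r/, so it lowers to [e]. /hiruudenputoo/ → heruudenputoo.
Rule 2 (intervocalic voicing): /t/ is a voiceless obstruent between vowels /u/ and /o/, so it voices to [d]. /heruudenputoo/ → heruudenpudoo.
Rule 3 (intervocalic spirantization): /d/ is a stop between vowels /u/ and /e/, so it spirantizes to the fricative [z]. /d/ is a stop between vowels /u/ and /o/, so it spirantizes to the fricative [z]. /heruudenpudoo/ → heruuzenpuzoo.
Rule 4 (nasal place assimilation): /n/ precedes the labial consonant /p/, so it assimilates in place to [m]. /heruuzenpuzoo/ → heruuzempuzoo.
Rule 5 (final vowel raising): /o/ is a mid vowel in word-final position, so it raises to [u]. /heruuzempuzoo/ → heruuzempuzou.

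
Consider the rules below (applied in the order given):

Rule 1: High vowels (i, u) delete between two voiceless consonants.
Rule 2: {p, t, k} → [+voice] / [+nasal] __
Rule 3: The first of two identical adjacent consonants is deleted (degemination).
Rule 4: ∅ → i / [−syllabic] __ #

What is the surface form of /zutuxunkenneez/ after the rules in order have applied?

Rule 1 (high vowel syncope): /u/ is a high vowel flanked by voiceless consonants /t/ and /x/, so it deletes. /zutuxunkenneez/ → zutxunkenneez.
Rule 2 (post-nasal voicing): /k/ is a voiceless stop immediately after the nasal /n/, so it voices to [g]. /zutxunkenneez/ → zutxungenneez.
Rule 3 (degemination): /nn/ is a geminate; the first /n/ deletes. /zutxungenneez/ → zutxungeneez.
Rule 4 (final i-epenthesis): the form ends in the consonant /z/, so [i] is inserted word-finally. /zutxungeneez/ → zutxungeneezi.

zutxungeneezi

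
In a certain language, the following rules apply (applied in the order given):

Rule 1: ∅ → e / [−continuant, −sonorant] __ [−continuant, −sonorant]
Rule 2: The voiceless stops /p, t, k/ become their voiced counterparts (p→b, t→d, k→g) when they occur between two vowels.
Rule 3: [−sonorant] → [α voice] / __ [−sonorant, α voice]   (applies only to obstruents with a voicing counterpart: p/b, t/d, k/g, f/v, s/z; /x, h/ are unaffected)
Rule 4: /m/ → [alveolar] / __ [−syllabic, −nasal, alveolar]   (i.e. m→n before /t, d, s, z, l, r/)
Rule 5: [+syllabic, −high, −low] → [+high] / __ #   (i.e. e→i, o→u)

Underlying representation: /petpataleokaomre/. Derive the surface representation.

Rule 1 (stop-cluster e-epenthesis): /t/ and /p/ form a stop–stop cluster, so [e] is inserted between them. /petpataleokaomre/ → petepataleokaomre.
Rule 2 (intervocalic voicing): /t/ is a voiceless stop between vowels /e/ and /e/, so it voices to [d]. /p/ is a voiceless stop between vowels /e/ and /a/, so it voices to [b]. /t/ is a voiceless stop between vowels /a/ and /a/, so it voices to [d]. /k/ is a voiceless stop between vowels /o/ and /a/, so it voices to [g]. /petepataleokaomre/ → pedebadaleogaomre.
Rule 3 (regressive voicing assimilation): no segment meets the environment; /pedebadaleogaomre/ is unchanged.
Rule 4 (nasal place assimilation): /m/ precedes the alveolar consonant /r/, so it assimilates in place to [n]. /pedebadaleogaomre/ → pedebadaleogaonre.
Rule 5 (final vowel raising): /e/ is a mid vowel in word-final position, so it raises to [i]. /pedebadaleogaonre/ → pedebadaleogaonri.

pedebadaleogaonri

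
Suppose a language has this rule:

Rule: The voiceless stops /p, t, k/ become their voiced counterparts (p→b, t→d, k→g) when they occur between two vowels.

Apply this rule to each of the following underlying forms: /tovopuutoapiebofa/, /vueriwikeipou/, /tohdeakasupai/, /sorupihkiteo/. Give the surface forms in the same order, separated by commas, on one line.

tovobuudoabiebofa, vueriwigeibou, tohdeagasubai, sorubihkideo

/tovopuutoapiebofa/: /p/ is a voiceless stop between vowels /o/ and /u/, so it voices to [b]. /t/ is a voiceless stop between vowels /u/ and /o/, so it voices to [d]. /p/ is a voiceless stop between vowels /a/ and /i/, so it voices to [b]. → [tovobuudoabiebofa].
/vueriwikeipou/: /k/ is a voiceless stop between vowels /i/ and /e/, so it voices to [g]. /p/ is a voiceless stop between vowels /i/ and /o/, so it voices to [b]. → [vueriwigeibou].
/tohdeakasupai/: /k/ is a voiceless stop between vowels /a/ and /a/, so it voices to [g]. /p/ is a voiceless stop between vowels /u/ and /a/, so it voices to [b]. → [tohdeagasubai].
/sorupihkiteo/: /p/ is a voiceless stop between vowels /u/ and /i/, so it voices to [b]. /t/ is a voiceless stop between vowels /i/ and /e/, so it voices to [d]. → [sorubihkideo].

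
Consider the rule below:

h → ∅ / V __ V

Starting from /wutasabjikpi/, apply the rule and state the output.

wutasabjikpi

No segment of /wutasabjikpi/ meets the structural description of the rule, so the form surfaces unchanged.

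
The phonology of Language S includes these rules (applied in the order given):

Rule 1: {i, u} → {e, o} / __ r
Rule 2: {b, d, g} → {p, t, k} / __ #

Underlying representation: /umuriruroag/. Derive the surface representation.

Rule 1 (pre-rhotic lowering): /u/ is a high vowel immediately before /r/, so it lowers to [o]. /i/ is a high vowel immediately before /r/, so it lowers to [e]. /u/ is a high vowel immediately before /r/, so it lowers to [o]. /umuriruroag/ → umoreroroag.
Rule 2 (final devoicing): /g/ is a voiced stop in word-final position, so it devoices to [k]. /umoreroroag/ → umoreroroak.

umoreroroak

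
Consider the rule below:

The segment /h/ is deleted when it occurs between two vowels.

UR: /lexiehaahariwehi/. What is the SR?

/h/ occurs between vowels /e/ and /a/, so it deletes.
/h/ occurs between vowels /a/ and /a/, so it deletes.
/h/ occurs between vowels /e/ and /i/, so it deletes.
Surface form: [lexieaaariwei].

lexieaaariwei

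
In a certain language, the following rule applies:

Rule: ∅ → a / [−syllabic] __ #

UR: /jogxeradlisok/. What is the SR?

jogxeradlisoka

the form ends in the consonant /k/, so [a] is inserted word-finally.
Surface form: [jogxeradlisoka].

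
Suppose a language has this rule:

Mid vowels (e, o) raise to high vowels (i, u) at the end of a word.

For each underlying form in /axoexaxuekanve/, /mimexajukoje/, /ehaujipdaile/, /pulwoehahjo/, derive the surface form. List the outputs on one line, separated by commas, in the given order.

axoexaxuekanvi, mimexajukoji, ehaujipdaili, pulwoehahju

/axoexaxuekanve/: /e/ is a mid vowel in word-final position, so it raises to [i]. → [axoexaxuekanvi].
/mimexajukoje/: /e/ is a mid vowel in word-final position, so it raises to [i]. → [mimexajukoji].
/ehaujipdaile/: /e/ is a mid vowel in word-final position, so it raises to [i]. → [ehaujipdaili].
/pulwoehahjo/: /o/ is a mid vowel in word-final position, so it raises to [u]. → [pulwoehahju].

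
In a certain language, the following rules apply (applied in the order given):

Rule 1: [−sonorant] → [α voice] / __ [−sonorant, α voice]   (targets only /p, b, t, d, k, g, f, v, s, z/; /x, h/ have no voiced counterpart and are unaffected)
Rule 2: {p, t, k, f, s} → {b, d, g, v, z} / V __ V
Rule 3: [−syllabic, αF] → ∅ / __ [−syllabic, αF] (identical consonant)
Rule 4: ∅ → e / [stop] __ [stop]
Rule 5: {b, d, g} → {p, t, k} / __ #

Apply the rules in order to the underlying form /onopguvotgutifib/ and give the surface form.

Rule 1 (regressive voicing assimilation): /p/ precedes the voiced obstruent /g/, so it voices to [b] by assimilation. /t/ precedes the voiced obstruent /g/, so it voices to [d] by assimilation. /onopguvotgutifib/ → onobguvodgutifib.
Rule 2 (intervocalic voicing): /t/ is a voiceless obstruent between vowels /u/ and /i/, so it voices to [d]. /f/ is a voiceless obstruent between vowels /i/ and /i/, so it voices to [v]. /onobguvodgutifib/ → onobguvodgudivib.
Rule 3 (degemination): no segment meets the environment; /onobguvodgudivib/ is unchanged.
Rule 4 (stop-cluster e-epenthesis): /b/ and /g/ form a stop–stop cluster, so [e] is inserted between them. /d/ and /g/ form a stop–stop cluster, so [e] is inserted between them. /onobguvodgudivib/ → onobeguvodegudivib.
Rule 5 (final devoicing): /b/ is a voiced stop in word-final position, so it devoices to [p]. /onobeguvodegudivib/ → onobeguvodegudivip.

onobeguvodegudivip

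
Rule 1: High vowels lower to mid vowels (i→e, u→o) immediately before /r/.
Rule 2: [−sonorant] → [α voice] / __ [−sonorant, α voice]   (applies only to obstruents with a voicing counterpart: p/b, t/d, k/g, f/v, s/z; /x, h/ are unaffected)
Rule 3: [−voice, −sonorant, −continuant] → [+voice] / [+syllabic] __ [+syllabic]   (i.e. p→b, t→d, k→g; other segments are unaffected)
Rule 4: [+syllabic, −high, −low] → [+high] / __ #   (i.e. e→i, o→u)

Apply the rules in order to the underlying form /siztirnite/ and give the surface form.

sisternidi

Rule 1 (pre-rhotic lowering): /i/ is a high vowel immediately before /r/, so it lowers to [e]. /siztirnite/ → sizternite.
Rule 2 (regressive voicing assimilation): /z/ precedes the voiceless obstruent /t/, so it devoices to [s] by assimilation. /sizternite/ → sisternite.
Rule 3 (intervocalic voicing): /t/ is a voiceless stop between vowels /i/ and /e/, so it voices to [d]. /sisternite/ → sisternide.
Rule 4 (final vowel raising): /e/ is a mid vowel in word-final position, so it raises to [i]. /sisternide/ → sisternidi.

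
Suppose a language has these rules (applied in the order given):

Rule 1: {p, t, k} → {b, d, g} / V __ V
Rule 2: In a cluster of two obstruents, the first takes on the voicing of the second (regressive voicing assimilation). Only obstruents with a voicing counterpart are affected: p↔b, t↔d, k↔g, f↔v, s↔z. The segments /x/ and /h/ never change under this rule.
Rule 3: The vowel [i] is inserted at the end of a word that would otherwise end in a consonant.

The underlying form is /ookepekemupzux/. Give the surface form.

Rule 1 (intervocalic voicing): /k/ is a voiceless stop between vowels /o/ and /e/, so it voices to [g]. /p/ is a voiceless stop between vowels /e/ and /e/, so it voices to [b]. /k/ is a voiceless stop between vowels /e/ and /e/, so it voices to [g]. /ookepekemupzux/ → oogebegemupzux.
Rule 2 (regressive voicing assimilation): /p/ precedes the voiced obstruent /z/, so it voices to [b] by assimilation. /oogebegemupzux/ → oogebegemubzux.
Rule 3 (final i-epenthesis): the form ends in the consonant /x/, so [i] is inserted word-finally. /oogebegemubzux/ → oogebegemubzuxi.

oogebegemubzuxi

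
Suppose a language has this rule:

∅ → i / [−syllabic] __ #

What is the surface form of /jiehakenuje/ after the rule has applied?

jiehakenuje

No segment of /jiehakenuje/ meets the structural description of the rule, so the form surfaces unchanged.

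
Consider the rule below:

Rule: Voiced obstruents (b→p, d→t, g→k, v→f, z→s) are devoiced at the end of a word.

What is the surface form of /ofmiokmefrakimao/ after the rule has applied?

ofmiokmefrakimao

No segment of /ofmiokmefrakimao/ meets the structural description of the rule, so the form surfaces unchanged.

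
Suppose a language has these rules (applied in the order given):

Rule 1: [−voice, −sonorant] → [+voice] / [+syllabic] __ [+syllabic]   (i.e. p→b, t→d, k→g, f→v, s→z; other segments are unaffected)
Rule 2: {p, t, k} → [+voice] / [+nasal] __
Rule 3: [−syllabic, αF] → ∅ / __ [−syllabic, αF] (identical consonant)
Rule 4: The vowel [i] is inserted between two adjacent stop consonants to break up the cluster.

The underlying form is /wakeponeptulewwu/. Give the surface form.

Rule 1 (intervocalic voicing): /k/ is a voiceless obstruent between vowels /a/ and /e/, so it voices to [g]. /p/ is a voiceless obstruent between vowels /e/ and /o/, so it voices to [b]. /wakeponeptulewwu/ → wageboneptulewwu.
Rule 2 (post-nasal voicing): no segment meets the environment; /wageboneptulewwu/ is unchanged.
Rule 3 (degemination): /ww/ is a geminate; the first /w/ deletes. /wageboneptulewwu/ → wageboneptulewu.
Rule 4 (stop-cluster i-epenthesis): /p/ and /t/ form a stop–stop cluster, so [i] is inserted between them. /wageboneptulewu/ → wagebonepitulewu.

wagebonepitulewu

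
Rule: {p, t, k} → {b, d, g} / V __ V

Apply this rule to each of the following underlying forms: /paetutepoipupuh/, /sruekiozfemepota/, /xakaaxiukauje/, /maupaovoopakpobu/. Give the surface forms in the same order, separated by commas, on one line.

paedudeboibubuh, sruegiozfemeboda, xagaaxiugauje, maubaovoobakpobu

/paetutepoipupuh/: /t/ is a voiceless stop between vowels /e/ and /u/, so it voices to [d]. /t/ is a voiceless stop between vowels /u/ and /e/, so it voices to [d]. /p/ is a voiceless stop between vowels /e/ and /o/, so it voices to [b]. /p/ is a voiceless stop between vowels /i/ and /u/, so it voices to [b]. /p/ is a voiceless stop between vowels /u/ and /u/, so it voices to [b]. → [paedudeboibubuh].
/sruekiozfemepota/: /k/ is a voiceless stop between vowels /e/ and /i/, so it voices to [g]. /p/ is a voiceless stop between vowels /e/ and /o/, so it voices to [b]. /t/ is a voiceless stop between vowels /o/ and /a/, so it voices to [d]. → [sruegiozfemeboda].
/xakaaxiukauje/: /k/ is a voiceless stop between vowels /a/ and /a/, so it voices to [g]. /k/ is a voiceless stop between vowels /u/ and /a/, so it voices to [g]. → [xagaaxiugauje].
/maupaovoopakpobu/: /p/ is a voiceless stop between vowels /u/ and /a/, so it voices to [b]. /p/ is a voiceless stop between vowels /o/ and /a/, so it voices to [b]. → [maubaovoobakpobu].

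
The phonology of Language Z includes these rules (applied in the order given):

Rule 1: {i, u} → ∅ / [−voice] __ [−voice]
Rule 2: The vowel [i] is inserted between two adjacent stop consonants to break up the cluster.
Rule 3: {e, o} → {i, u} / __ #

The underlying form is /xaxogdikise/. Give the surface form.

Rule 1 (high vowel syncope): /i/ is a high vowel flanked by voiceless consonants /k/ and /s/, so it deletes. /xaxogdikise/ → xaxogdikse.
Rule 2 (stop-cluster i-epenthesis): /g/ and /d/ form a stop–stop cluster, so [i] is inserted between them. /xaxogdikse/ → xaxogidikse.
Rule 3 (final vowel raising): /e/ is a mid vowel in word-final position, so it raises to [i]. /xaxogidikse/ → xaxogidiksi.

xaxogidiksi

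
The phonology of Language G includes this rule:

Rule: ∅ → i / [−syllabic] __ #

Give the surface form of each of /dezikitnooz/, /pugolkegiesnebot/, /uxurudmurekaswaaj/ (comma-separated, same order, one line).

dezikitnoozi, pugolkegiesneboti, uxurudmurekaswaaji

/dezikitnooz/: the form ends in the consonant /z/, so [i] is inserted word-finally. → [dezikitnoozi].
/pugolkegiesnebot/: the form ends in the consonant /t/, so [i] is inserted word-finally. → [pugolkegiesneboti].
/uxurudmurekaswaaj/: the form ends in the consonant /j/, so [i] is inserted word-finally. → [uxurudmurekaswaaji].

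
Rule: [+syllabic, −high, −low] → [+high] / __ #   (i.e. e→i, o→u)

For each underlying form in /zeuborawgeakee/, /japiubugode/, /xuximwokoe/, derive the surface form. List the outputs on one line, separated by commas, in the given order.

zeuborawgeakei, japiubugodi, xuximwokoi

/zeuborawgeakee/: /e/ is a mid vowel in word-final position, so it raises to [i]. → [zeuborawgeakei].
/japiubugode/: /e/ is a mid vowel in word-final position, so it raises to [i]. → [japiubugodi].
/xuximwokoe/: /e/ is a mid vowel in word-final position, so it raises to [i]. → [xuximwokoi].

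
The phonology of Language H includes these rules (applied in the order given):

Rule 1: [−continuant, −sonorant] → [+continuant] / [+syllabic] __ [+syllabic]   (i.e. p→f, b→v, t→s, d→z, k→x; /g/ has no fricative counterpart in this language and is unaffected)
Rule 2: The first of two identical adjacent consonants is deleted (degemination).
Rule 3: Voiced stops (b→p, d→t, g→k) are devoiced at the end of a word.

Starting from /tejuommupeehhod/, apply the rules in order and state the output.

Rule 1 (intervocalic spirantization): /p/ is a stop between vowels /u/ and /e/, so it spirantizes to the fricative [f]. /tejuommupeehhod/ → tejuommufeehhod.
Rule 2 (degemination): /mm/ is a geminate; the first /m/ deletes. /hh/ is a geminate; the first /h/ deletes. /tejuommufeehhod/ → tejuomufeehod.
Rule 3 (final devoicing): /d/ is a voiced stop in word-final position, so it devoices to [t]. /tejuomufeehod/ → tejuomufeehot.

tejuomufeehot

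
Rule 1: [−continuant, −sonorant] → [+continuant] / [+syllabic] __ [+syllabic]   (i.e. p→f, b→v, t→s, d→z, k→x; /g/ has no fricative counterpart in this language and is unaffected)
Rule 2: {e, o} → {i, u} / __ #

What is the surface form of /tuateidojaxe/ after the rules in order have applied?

tuaseizojaxi

Rule 1 (intervocalic spirantization): /t/ is a stop between vowels /a/ and /e/, so it spirantizes to the fricative [s]. /d/ is a stop between vowels /i/ and /o/, so it spirantizes to the fricative [z]. /tuateidojaxe/ → tuaseizojaxe.
Rule 2 (final vowel raising): /e/ is a mid vowel in word-final position, so it raises to [i]. /tuaseizojaxe/ → tuaseizojaxi.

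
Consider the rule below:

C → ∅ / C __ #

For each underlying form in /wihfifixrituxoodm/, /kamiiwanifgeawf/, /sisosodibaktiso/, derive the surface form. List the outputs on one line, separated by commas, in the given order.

wihfifixrituxood, kamiiwanifgeaw, sisosodibaktiso

/wihfifixrituxoodm/: /m/ is the second consonant of a word-final cluster /dm/, so it deletes. → [wihfifixrituxood].
/kamiiwanifgeawf/: /f/ is the second consonant of a word-final cluster /wf/, so it deletes. → [kamiiwanifgeaw].
/sisosodibaktiso/: the rule's environment is not met; surfaces unchanged as [sisosodibaktiso].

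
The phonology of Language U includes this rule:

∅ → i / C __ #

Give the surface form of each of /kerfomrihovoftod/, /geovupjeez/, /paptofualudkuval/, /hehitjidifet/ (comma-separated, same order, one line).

kerfomrihovoftodi, geovupjeezi, paptofualudkuvali, hehitjidifeti

/kerfomrihovoftod/: the form ends in the consonant /d/, so [i] is inserted word-finally. → [kerfomrihovoftodi].
/geovupjeez/: the form ends in the consonant /z/, so [i] is inserted word-finally. → [geovupjeezi].
/paptofualudkuval/: the form ends in the consonant /l/, so [i] is inserted word-finally. → [paptofualudkuvali].
/hehitjidifet/: the form ends in the consonant /t/, so [i] is inserted word-finally. → [hehitjidifeti].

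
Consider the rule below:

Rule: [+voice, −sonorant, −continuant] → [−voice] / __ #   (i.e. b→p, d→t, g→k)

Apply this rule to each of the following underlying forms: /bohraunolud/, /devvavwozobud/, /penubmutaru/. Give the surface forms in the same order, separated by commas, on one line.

bohraunolut, devvavwozobut, penubmutaru

/bohraunolud/: /d/ is a voiced stop in word-final position, so it devoices to [t]. → [bohraunolut].
/devvavwozobud/: /d/ is a voiced stop in word-final position, so it devoices to [t]. → [devvavwozobut].
/penubmutaru/: the rule's environment is not met; surfaces unchanged as [penubmutaru].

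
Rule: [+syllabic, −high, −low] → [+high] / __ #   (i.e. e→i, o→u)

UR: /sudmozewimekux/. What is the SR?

sudmozewimekux

No segment of /sudmozewimekux/ meets the structural description of the rule, so the form surfaces unchanged.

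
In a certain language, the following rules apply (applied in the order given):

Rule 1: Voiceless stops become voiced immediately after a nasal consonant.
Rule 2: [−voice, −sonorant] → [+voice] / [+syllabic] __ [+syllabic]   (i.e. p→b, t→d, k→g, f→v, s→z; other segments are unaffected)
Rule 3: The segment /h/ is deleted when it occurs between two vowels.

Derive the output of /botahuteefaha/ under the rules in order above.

bodaudeevaa

Rule 1 (post-nasal voicing): no segment meets the environment; /botahuteefaha/ is unchanged.
Rule 2 (intervocalic voicing): /t/ is a voiceless obstruent between vowels /o/ and /a/, so it voices to [d]. /t/ is a voiceless obstruent between vowels /u/ and /e/, so it voices to [d]. /f/ is a voiceless obstruent between vowels /e/ and /a/, so it voices to [v]. /botahuteefaha/ → bodahudeevaha.
Rule 3 (intervocalic h-deletion): /h/ occurs between vowels /a/ and /u/, so it deletes. /h/ occurs between vowels /a/ and /a/, so it deletes. /bodahudeevaha/ → bodaudeevaa.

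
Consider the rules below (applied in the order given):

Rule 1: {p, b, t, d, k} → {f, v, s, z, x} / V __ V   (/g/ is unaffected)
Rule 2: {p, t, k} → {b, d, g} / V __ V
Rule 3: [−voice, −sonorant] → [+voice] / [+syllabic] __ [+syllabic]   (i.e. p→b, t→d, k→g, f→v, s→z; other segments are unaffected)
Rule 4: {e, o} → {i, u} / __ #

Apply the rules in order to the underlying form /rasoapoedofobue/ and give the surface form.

Rule 1 (intervocalic spirantization): /p/ is a stop between vowels /a/ and /o/, so it spirantizes to the fricative [f]. /d/ is a stop between vowels /e/ and /o/, so it spirantizes to the fricative [z]. /b/ is a stop between vowels /o/ and /u/, so it spirantizes to the fricative [v]. /rasoapoedofobue/ → rasoafoezofovue.
Rule 2 (intervocalic voicing): no segment meets the environment; /rasoafoezofovue/ is unchanged.
Rule 3 (intervocalic voicing): /s/ is a voiceless obstruent between vowels /a/ and /o/, so it voices to [z]. /f/ is a voiceless obstruent between vowels /a/ and /o/, so it voices to [v]. /f/ is a voiceless obstruent between vowels /o/ and /o/, so it voices to [v]. /rasoafoezofovue/ → razoavoezovovue.
Rule 4 (final vowel raising): /e/ is a mid vowel in word-final position, so it raises to [i]. /razoavoezovovue/ → razoavoezovovui.

razoavoezovovui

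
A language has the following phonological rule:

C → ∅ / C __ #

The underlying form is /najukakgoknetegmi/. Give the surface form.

No segment of /najukakgoknetegmi/ meets the structural description of the rule, so the form surfaces unchanged.

najukakgoknetegmi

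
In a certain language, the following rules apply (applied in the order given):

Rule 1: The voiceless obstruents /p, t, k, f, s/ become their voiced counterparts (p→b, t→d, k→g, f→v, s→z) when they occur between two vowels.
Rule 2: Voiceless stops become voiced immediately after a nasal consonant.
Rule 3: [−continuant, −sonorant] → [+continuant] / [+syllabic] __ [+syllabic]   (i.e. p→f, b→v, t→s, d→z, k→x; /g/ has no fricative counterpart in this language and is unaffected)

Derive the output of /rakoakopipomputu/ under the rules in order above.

Rule 1 (intervocalic voicing): /k/ is a voiceless obstruent between vowels /a/ and /o/, so it voices to [g]. /k/ is a voiceless obstruent between vowels /a/ and /o/, so it voices to [g]. /p/ is a voiceless obstruent between vowels /o/ and /i/, so it voices to [b]. /p/ is a voiceless obstruent between vowels /i/ and /o/, so it voices to [b]. /t/ is a voiceless obstruent between vowels /u/ and /u/, so it voices to [d]. /rakoakopipomputu/ → ragoagobibompudu.
Rule 2 (post-nasal voicing): /p/ is a voiceless stop immediately after the nasal /m/, so it voices to [b]. /ragoagobibompudu/ → ragoagobibombudu.
Rule 3 (intervocalic spirantization): /b/ is a stop between vowels /o/ and /i/, so it spirantizes to the fricative [v]. /b/ is a stop between vowels /i/ and /o/, so it spirantizes to the fricative [v]. /d/ is a stop between vowels /u/ and /u/, so it spirantizes to the fricative [z]. /ragoagobibombudu/ → ragoagovivombuzu.

ragoagovivombuzu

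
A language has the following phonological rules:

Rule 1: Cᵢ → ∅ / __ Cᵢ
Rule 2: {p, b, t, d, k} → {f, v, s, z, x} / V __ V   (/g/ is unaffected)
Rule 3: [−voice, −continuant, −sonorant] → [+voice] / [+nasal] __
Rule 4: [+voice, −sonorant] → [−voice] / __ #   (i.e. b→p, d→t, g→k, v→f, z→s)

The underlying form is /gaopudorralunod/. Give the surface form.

Rule 1 (degemination): /rr/ is a geminate; the first /r/ deletes. /gaopudorralunod/ → gaopudoralunod.
Rule 2 (intervocalic spirantization): /p/ is a stop between vowels /o/ and /u/, so it spirantizes to the fricative [f]. /d/ is a stop between vowels /u/ and /o/, so it spirantizes to the fricative [z]. /gaopudoralunod/ → gaofuzoralunod.
Rule 3 (post-nasal voicing): no segment meets the environment; /gaofuzoralunod/ is unchanged.
Rule 4 (final devoicing): /d/ is a voiced obstruent in word-final position, so it devoices to [t]. /gaofuzoralunod/ → gaofuzoralunot.

gaofuzoralunot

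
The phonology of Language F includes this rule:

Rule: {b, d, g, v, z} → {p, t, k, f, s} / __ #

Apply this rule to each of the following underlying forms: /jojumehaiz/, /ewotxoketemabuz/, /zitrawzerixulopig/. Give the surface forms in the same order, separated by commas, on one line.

/jojumehaiz/: /z/ is a voiced obstruent in word-final position, so it devoices to [s]. → [jojumehais].
/ewotxoketemabuz/: /z/ is a voiced obstruent in word-final position, so it devoices to [s]. → [ewotxoketemabus].
/zitrawzerixulopig/: /g/ is a voiced obstruent in word-final position, so it devoices to [k]. → [zitrawzerixulopik].

jojumehais, ewotxoketemabus, zitrawzerixulopik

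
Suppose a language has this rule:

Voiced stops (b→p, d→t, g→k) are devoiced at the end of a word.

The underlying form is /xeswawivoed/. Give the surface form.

/d/ is a voiced stop in word-final position, so it devoices to [t].
Surface form: [xeswawivoet].

xeswawivoet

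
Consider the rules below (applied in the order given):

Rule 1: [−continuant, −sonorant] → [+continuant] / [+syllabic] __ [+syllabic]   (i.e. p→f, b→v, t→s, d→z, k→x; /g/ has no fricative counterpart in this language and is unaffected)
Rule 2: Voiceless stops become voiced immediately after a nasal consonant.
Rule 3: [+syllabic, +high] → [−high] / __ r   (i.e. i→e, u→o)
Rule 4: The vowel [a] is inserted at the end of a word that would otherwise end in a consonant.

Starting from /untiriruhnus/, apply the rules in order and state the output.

undereruhnusa

Rule 1 (intervocalic spirantization): no segment meets the environment; /untiriruhnus/ is unchanged.
Rule 2 (post-nasal voicing): /t/ is a voiceless stop immediately after the nasal /n/, so it voices to [d]. /untiriruhnus/ → undiriruhnus.
Rule 3 (pre-rhotic lowering): /i/ is a high vowel immediately before /r/, so it lowers to [e]. /i/ is a high vowel immediately before /r/, so it lowers to [e]. /undiriruhnus/ → undereruhnus.
Rule 4 (final a-epenthesis): the form ends in the consonant /s/, so [a] is inserted word-finally. /undereruhnus/ → undereruhnusa.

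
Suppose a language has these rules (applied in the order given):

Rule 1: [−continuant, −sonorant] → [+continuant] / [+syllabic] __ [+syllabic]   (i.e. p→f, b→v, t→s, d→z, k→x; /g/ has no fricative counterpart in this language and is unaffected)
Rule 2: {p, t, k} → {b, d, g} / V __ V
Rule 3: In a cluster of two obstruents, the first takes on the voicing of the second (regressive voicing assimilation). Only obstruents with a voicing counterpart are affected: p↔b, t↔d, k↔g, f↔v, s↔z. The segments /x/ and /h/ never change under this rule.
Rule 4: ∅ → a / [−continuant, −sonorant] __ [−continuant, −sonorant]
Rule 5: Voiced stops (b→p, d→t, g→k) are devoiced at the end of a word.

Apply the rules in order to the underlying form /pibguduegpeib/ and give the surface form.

pibaguzuekapeip

Rule 1 (intervocalic spirantization): /d/ is a stop between vowels /u/ and /u/, so it spirantizes to the fricative [z]. /pibguduegpeib/ → pibguzuegpeib.
Rule 2 (intervocalic voicing): no segment meets the environment; /pibguzuegpeib/ is unchanged.
Rule 3 (regressive voicing assimilation): /g/ precedes the voiceless obstruent /p/, so it devoices to [k] by assimilation. /pibguzuegpeib/ → pibguzuekpeib.
Rule 4 (stop-cluster a-epenthesis): /b/ and /g/ form a stop–stop cluster, so [a] is inserted between them. /k/ and /p/ form a stop–stop cluster, so [a] is inserted between them. /pibguzuekpeib/ → pibaguzuekapeib.
Rule 5 (final devoicing): /b/ is a voiced stop in word-final position, so it devoices to [p]. /pibaguzuekapeib/ → pibaguzuekapeip.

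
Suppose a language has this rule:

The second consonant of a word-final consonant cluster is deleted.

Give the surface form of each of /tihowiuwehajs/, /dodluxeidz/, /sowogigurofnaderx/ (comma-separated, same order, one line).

tihowiuwehaj, dodluxeid, sowogigurofnader

/tihowiuwehajs/: /s/ is the second consonant of a word-final cluster /js/, so it deletes. → [tihowiuwehaj].
/dodluxeidz/: /z/ is the second consonant of a word-final cluster /dz/, so it deletes. → [dodluxeid].
/sowogigurofnaderx/: /x/ is the second consonant of a word-final cluster /rx/, so it deletes. → [sowogigurofnader].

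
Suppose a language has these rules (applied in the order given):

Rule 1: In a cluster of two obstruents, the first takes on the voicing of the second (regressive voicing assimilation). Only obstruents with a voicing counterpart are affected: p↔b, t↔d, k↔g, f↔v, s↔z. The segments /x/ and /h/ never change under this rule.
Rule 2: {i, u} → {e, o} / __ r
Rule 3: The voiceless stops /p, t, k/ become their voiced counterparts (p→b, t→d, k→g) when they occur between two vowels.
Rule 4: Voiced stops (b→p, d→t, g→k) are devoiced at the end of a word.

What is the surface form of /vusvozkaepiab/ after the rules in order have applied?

Rule 1 (regressive voicing assimilation): /s/ precedes the voiced obstruent /v/, so it voices to [z] by assimilation. /z/ precedes the voiceless obstruent /k/, so it devoices to [s] by assimilation. /vusvozkaepiab/ → vuzvoskaepiab.
Rule 2 (pre-rhotic lowering): no segment meets the environment; /vuzvoskaepiab/ is unchanged.
Rule 3 (intervocalic voicing): /p/ is a voiceless stop between vowels /e/ and /i/, so it voices to [b]. /vuzvoskaepiab/ → vuzvoskaebiab.
Rule 4 (final devoicing): /b/ is a voiced stop in word-final position, so it devoices to [p]. /vuzvoskaebiab/ → vuzvoskaebiap.

vuzvoskaebiap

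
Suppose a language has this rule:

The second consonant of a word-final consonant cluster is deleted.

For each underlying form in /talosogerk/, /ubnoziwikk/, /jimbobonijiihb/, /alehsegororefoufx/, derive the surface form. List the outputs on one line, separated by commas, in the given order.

/talosogerk/: /k/ is the second consonant of a word-final cluster /rk/, so it deletes. → [talosoger].
/ubnoziwikk/: /k/ is the second consonant of a word-final cluster /kk/, so it deletes. → [ubnoziwik].
/jimbobonijiihb/: /b/ is the second consonant of a word-final cluster /hb/, so it deletes. → [jimbobonijiih].
/alehsegororefoufx/: /x/ is the second consonant of a word-final cluster /fx/, so it deletes. → [alehsegororefouf].

talosoger, ubnoziwik, jimbobonijiih, alehsegororefouf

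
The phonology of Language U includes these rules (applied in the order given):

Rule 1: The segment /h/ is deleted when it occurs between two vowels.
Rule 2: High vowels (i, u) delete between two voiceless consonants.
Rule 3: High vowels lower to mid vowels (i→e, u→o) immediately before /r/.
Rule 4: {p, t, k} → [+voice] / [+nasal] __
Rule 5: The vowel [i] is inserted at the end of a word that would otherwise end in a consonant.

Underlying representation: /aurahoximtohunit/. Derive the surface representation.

aoraoximdouniti

Rule 1 (intervocalic h-deletion): /h/ occurs between vowels /a/ and /o/, so it deletes. /h/ occurs between vowels /o/ and /u/, so it deletes. /aurahoximtohunit/ → auraoximtounit.
Rule 2 (high vowel syncope): no segment meets the environment; /auraoximtounit/ is unchanged.
Rule 3 (pre-rhotic lowering): /u/ is a high vowel immediately before /r/, so it lowers to [o]. /auraoximtounit/ → aoraoximtounit.
Rule 4 (post-nasal voicing): /t/ is a voiceless stop immediately after the nasal /m/, so it voices to [d]. /aoraoximtounit/ → aoraoximdounit.
Rule 5 (final i-epenthesis): the form ends in the consonant /t/, so [i] is inserted word-finally. /aoraoximdounit/ → aoraoximdouniti.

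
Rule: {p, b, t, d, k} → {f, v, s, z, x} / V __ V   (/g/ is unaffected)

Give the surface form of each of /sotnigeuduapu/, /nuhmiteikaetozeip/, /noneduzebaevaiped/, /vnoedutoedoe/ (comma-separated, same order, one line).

sotnigeuzuafu, nuhmiseixaesozeip, nonezuzevaevaifed, vnoezusoezoe

/sotnigeuduapu/: /d/ is a stop between vowels /u/ and /u/, so it spirantizes to the fricative [z]. /p/ is a stop between vowels /a/ and /u/, so it spirantizes to the fricative [f]. → [sotnigeuzuafu].
/nuhmiteikaetozeip/: /t/ is a stop between vowels /i/ and /e/, so it spirantizes to the fricative [s]. /k/ is a stop between vowels /i/ and /a/, so it spirantizes to the fricative [x]. /t/ is a stop between vowels /e/ and /o/, so it spirantizes to the fricative [s]. → [nuhmiseixaesozeip].
/noneduzebaevaiped/: /d/ is a stop between vowels /e/ and /u/, so it spirantizes to the fricative [z]. /b/ is a stop between vowels /e/ and /a/, so it spirantizes to the fricative [v]. /p/ is a stop between vowels /i/ and /e/, so it spirantizes to the fricative [f]. → [nonezuzevaevaifed].
/vnoedutoedoe/: /d/ is a stop between vowels /e/ and /u/, so it spirantizes to the fricative [z]. /t/ is a stop between vowels /u/ and /o/, so it spirantizes to the fricative [s]. /d/ is a stop between vowels /e/ and /o/, so it spirantizes to the fricative [z]. → [vnoezusoezoe].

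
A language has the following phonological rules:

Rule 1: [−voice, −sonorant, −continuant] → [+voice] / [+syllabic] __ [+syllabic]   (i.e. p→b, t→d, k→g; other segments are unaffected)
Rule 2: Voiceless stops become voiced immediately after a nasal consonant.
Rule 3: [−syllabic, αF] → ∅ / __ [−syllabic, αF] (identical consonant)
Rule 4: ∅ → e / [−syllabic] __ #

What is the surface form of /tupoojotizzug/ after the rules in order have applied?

Rule 1 (intervocalic voicing): /p/ is a voiceless stop between vowels /u/ and /o/, so it voices to [b]. /t/ is a voiceless stop between vowels /o/ and /i/, so it voices to [d]. /tupoojotizzug/ → tuboojodizzug.
Rule 2 (post-nasal voicing): no segment meets the environment; /tuboojodizzug/ is unchanged.
Rule 3 (degemination): /zz/ is a geminate; the first /z/ deletes. /tuboojodizzug/ → tuboojodizug.
Rule 4 (final e-epenthesis): the form ends in the consonant /g/, so [e] is inserted word-finally. /tuboojodizug/ → tuboojodizuge.

tuboojodizuge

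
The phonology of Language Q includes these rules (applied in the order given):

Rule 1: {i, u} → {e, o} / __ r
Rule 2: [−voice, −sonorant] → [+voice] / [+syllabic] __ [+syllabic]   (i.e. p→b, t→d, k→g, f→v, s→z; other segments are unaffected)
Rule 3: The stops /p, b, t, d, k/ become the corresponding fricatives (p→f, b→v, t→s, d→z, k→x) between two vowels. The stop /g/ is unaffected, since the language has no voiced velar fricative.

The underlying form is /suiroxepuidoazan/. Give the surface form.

Rule 1 (pre-rhotic lowering): /i/ is a high vowel immediately before /r/, so it lowers to [e]. /suiroxepuidoazan/ → sueroxepuidoazan.
Rule 2 (intervocalic voicing): /p/ is a voiceless obstruent between vowels /e/ and /u/, so it voices to [b]. /sueroxepuidoazan/ → sueroxebuidoazan.
Rule 3 (intervocalic spirantization): /b/ is a stop between vowels /e/ and /u/, so it spirantizes to the fricative [v]. /d/ is a stop between vowels /i/ and /o/, so it spirantizes to the fricative [z]. /sueroxebuidoazan/ → sueroxevuizoazan.

sueroxevuizoazan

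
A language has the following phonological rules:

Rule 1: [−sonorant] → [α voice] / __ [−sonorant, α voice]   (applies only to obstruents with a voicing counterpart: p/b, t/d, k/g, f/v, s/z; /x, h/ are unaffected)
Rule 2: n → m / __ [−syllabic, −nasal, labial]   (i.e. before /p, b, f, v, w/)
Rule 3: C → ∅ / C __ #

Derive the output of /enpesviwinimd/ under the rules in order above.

Rule 1 (regressive voicing assimilation): /s/ precedes the voiced obstruent /v/, so it voices to [z] by assimilation. /enpesviwinimd/ → enpezviwinimd.
Rule 2 (nasal place assimilation): /n/ precedes the labial consonant /p/, so it assimilates in place to [m]. /enpezviwinimd/ → empezviwinimd.
Rule 3 (final cluster simplification): /d/ is the second consonant of a word-final cluster /md/, so it deletes. /empezviwinimd/ → empezviwinim.

empezviwinim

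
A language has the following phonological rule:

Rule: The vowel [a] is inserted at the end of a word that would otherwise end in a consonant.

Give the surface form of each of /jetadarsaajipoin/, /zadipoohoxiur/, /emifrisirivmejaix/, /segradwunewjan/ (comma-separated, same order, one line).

jetadarsaajipoina, zadipoohoxiura, emifrisirivmejaixa, segradwunewjana

/jetadarsaajipoin/: the form ends in the consonant /n/, so [a] is inserted word-finally. → [jetadarsaajipoina].
/zadipoohoxiur/: the form ends in the consonant /r/, so [a] is inserted word-finally. → [zadipoohoxiura].
/emifrisirivmejaix/: the form ends in the consonant /x/, so [a] is inserted word-finally. → [emifrisirivmejaixa].
/segradwunewjan/: the form ends in the consonant /n/, so [a] is inserted word-finally. → [segradwunewjana].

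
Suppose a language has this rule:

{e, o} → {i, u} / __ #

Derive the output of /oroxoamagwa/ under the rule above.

oroxoamagwa

No segment of /oroxoamagwa/ meets the structural description of the rule, so the form surfaces unchanged.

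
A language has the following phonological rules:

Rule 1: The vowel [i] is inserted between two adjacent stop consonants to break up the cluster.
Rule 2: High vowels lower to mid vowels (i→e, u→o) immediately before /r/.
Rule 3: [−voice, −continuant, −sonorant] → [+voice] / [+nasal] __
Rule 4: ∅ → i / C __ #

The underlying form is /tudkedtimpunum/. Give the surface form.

Rule 1 (stop-cluster i-epenthesis): /d/ and /k/ form a stop–stop cluster, so [i] is inserted between them. /d/ and /t/ form a stop–stop cluster, so [i] is inserted between them. /tudkedtimpunum/ → tudikeditimpunum.
Rule 2 (pre-rhotic lowering): no segment meets the environment; /tudikeditimpunum/ is unchanged.
Rule 3 (post-nasal voicing): /p/ is a voiceless stop immediately after the nasal /m/, so it voices to [b]. /tudikeditimpunum/ → tudikeditimbunum.
Rule 4 (final i-epenthesis): the form ends in the consonant /m/, so [i] is inserted word-finally. /tudikeditimbunum/ → tudikeditimbunumi.

tudikeditimbunumi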